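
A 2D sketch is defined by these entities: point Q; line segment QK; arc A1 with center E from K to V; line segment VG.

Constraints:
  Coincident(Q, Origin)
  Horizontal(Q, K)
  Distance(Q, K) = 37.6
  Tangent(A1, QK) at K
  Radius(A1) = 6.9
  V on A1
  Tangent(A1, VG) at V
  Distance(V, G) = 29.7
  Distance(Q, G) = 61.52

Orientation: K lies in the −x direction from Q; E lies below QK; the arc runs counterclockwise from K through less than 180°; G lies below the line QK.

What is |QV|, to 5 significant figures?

44.635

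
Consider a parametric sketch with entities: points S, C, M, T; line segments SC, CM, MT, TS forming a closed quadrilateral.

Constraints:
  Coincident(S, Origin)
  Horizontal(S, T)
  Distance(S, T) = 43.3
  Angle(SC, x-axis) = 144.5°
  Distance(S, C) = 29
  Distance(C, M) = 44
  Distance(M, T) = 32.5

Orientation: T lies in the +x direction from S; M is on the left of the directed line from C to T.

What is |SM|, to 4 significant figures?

30.23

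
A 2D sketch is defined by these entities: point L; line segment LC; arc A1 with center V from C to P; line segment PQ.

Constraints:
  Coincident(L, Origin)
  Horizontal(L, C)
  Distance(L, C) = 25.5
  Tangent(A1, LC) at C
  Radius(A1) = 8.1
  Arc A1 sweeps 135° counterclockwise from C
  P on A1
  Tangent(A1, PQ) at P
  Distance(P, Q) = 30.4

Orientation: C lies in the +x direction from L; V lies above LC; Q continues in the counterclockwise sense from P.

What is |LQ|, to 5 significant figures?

36.640

L is at the origin; L and C share the same y with |LC| = 25.5 and C on the +x side, so C = (25.500, 0.0000). Tangency of A1 to LC means the radius VC is perpendicular to LC, so V = C + (0, 8.1) = (25.500, 8.1000). On A1, C sits at bearing -90° from V; a 135° counterclockwise sweep puts P at bearing 45°, so P = V + 8.1·(cos 45°, sin 45°) = (31.228, 13.828). Since A1 is tangent to PQ there, VP ⟂ PQ, so PQ runs along (−sin 45°, cos 45°); with |PQ| = 30.4, Q = (9.7315, 35.324). Then |LQ| = |Q − L| = 36.640.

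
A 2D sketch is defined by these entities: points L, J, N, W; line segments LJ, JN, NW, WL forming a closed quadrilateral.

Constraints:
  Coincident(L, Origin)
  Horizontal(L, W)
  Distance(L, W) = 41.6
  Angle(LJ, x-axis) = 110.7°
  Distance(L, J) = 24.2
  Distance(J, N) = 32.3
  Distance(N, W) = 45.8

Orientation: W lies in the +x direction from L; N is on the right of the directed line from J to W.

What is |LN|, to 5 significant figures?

9.7851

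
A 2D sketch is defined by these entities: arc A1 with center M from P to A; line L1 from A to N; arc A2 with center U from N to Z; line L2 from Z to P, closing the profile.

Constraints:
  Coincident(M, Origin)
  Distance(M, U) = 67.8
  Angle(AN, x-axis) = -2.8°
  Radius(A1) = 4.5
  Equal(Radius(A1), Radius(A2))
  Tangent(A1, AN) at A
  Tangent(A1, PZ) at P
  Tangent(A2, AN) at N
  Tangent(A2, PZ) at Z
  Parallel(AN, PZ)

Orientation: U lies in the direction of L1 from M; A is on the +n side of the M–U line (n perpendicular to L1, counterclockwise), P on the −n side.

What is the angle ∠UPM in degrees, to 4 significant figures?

86.20°

M is at the origin and U lies 67.8 along u from M, so U = 67.8·u = (67.72, -3.312). Tangency of A1 to both parallel lines with radius 4.5 puts A and P at M ± 4.5·n: A = (0.2198, 4.495), P = (-0.2198, -4.495). Then cos ∠UPM = PU·PM / (|PU||PM|), giving 86.20°.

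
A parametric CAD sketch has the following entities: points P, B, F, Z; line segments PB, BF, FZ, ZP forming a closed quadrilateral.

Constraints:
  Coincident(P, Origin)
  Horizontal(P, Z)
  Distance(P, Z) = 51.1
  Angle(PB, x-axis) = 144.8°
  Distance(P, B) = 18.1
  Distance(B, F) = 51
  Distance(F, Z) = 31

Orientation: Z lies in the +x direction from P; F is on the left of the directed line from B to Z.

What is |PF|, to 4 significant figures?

42.54

Checks: |BF| = 51.00 ✓; |FZ| = 31.00 ✓.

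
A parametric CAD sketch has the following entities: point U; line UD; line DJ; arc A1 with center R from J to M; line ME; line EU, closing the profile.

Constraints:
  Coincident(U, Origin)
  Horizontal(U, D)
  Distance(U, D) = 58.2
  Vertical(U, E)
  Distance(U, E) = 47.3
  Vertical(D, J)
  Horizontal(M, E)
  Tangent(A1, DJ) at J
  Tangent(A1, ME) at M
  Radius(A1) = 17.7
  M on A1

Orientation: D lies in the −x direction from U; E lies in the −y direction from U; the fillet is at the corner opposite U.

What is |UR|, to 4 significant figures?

50.16

U and E share the same x with |UE| = 47.3 and E on the −y side, so E = (0.000, -47.30). The virtual corner opposite U is at (-58.20, -47.30). Tangency of A1 to DJ means the radius RJ is perpendicular to DJ and A1 meets ME tangentially, so RM is at right angles to ME, with radius 17.7, so the center R sits 17.7 in from both sides at R = (-40.50, -29.60). Then |UR| = |R − U| = 50.16.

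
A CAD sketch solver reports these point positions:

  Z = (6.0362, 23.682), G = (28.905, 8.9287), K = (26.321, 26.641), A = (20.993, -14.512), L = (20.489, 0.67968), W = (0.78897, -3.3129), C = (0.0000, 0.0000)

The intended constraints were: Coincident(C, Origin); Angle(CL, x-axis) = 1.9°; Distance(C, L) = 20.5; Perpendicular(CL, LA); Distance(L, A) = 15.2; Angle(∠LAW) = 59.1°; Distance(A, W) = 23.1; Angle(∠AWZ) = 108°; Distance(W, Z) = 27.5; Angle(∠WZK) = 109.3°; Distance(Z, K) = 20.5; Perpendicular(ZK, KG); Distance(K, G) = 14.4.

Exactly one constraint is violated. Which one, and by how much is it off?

Distance(K, G) = 14.4 — off by 3.50.

C = (0.00, 0.00) ✓; CL at 1.900° ✓; |CL| = 20.50 ✓; ∠(CL, LA) = 90.00° ✓; |LA| = 15.20 ✓; ∠LAW = 59.10° ✓; |AW| = 23.10 ✓; ∠AWZ = 108.0° ✓; |WZ| = 27.50 ✓; ∠WZK = 109.3° ✓; |ZK| = 20.50 ✓; ∠(ZK, KG) = 90.00° ✓; |KG| = 17.90 ✗.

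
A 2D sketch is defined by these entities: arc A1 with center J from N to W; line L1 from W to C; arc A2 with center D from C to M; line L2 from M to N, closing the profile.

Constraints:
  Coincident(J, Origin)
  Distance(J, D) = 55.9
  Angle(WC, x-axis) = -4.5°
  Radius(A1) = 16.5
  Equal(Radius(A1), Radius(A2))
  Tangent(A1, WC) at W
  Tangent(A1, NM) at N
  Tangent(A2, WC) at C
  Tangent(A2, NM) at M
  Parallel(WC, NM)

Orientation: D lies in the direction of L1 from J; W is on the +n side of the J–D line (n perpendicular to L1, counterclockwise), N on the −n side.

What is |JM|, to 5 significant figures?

58.284

Tangency of A1 to both parallel lines with radius 16.5 puts W and N at J ± 16.5·n: W = (1.2946, 16.449), N = (-1.2946, -16.449). Equal radii place C and M the same way about D: C = D + 16.5·n = (57.022, 12.063), M = D − 16.5·n = (54.433, -20.835). Then |JM| = |M − J| = 58.284.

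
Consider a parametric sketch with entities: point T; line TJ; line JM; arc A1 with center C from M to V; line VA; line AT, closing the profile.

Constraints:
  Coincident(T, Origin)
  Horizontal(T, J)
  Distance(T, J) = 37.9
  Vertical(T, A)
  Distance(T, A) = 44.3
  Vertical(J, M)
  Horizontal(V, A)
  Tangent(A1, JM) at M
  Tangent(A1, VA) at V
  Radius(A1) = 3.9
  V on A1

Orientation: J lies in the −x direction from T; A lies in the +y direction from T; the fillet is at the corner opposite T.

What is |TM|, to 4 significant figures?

55.39

The virtual corner opposite T is at (-37.90, 44.30). A1 meets JM tangentially, so CM is at right angles to JM and the tangent condition forces CV to be normal to VA, with radius 3.9, so the center C sits 3.9 in from both sides at C = (-34.00, 40.40). That places the tangent points at M = (-37.90, 40.40) on JM and V = (-34.00, 44.30) on VA. Then |TM| = |M − T| = 55.39.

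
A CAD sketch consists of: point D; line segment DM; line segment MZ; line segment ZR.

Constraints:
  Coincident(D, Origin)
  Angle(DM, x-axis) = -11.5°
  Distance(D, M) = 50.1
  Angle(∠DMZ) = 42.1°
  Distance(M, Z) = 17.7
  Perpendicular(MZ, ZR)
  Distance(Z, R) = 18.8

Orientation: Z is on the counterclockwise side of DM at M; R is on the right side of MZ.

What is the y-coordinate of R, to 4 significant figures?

15.41

D is at the origin; DM runs at -11.5° with length 50.1, so M = 50.1·(cos -11.5°, sin -11.5°) = (49.09, -9.988). ∠DMZ = 42.1°, so MZ runs at -11.5° + (180° − 42.1°) = 126.4° from the x-axis; with |MZ| = 17.7, Z = M + 17.7·(cos 126.4°, sin 126.4°) = (38.59, 4.258). The perpendicularity gives ZR at right angles to MZ; with |ZR| = 18.8 on the right of MZ, R = Z + 18.8·(0.8049, 0.5934) = (53.72, 15.41). So R.y = 15.41.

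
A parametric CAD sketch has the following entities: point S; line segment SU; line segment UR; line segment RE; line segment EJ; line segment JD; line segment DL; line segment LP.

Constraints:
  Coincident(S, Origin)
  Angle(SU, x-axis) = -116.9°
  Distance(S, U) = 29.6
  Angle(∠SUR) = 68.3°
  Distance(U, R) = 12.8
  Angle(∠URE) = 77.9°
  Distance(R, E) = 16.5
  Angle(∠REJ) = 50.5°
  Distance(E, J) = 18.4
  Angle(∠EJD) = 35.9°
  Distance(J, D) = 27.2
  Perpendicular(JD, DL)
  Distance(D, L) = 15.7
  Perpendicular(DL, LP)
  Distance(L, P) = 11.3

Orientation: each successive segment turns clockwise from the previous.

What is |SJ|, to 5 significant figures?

28.895

S is at the origin; SU runs at -116.9° with length 29.6, so U = (-13.392, -26.397). ∠SUR = 68.3° gives UR at 131.40° from the x-axis; with |UR| = 12.8, R = (-21.857, -16.796). ∠URE = 77.9° gives RE at 29.300° from the x-axis; with |RE| = 16.5, E = (-7.4677, -8.7210). ∠REJ = 50.5° gives EJ at -100.20° from the x-axis; with |EJ| = 18.4, J = (-10.726, -26.830). Then |SJ| = |J − S| = 28.895.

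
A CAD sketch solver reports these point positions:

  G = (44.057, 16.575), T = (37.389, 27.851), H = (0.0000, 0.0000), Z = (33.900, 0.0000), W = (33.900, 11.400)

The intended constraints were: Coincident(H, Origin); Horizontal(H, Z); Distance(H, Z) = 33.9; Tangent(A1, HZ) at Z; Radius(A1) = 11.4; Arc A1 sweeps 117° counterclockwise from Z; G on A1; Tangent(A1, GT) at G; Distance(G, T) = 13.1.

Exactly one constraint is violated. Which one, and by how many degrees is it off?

Tangent(A1, GT) at G — off by 3.60°.

H = (0.00, 0.00) ✓; H.y = 0.00, Z.y = 0.00 ✓; |HZ| = 33.90 ✓; ∠(WZ, ZH) = 90.00° ✓; |WZ| = 11.40 ✓; bearing(W→G) − bearing(W→Z) = 117.0° ✓; |WG| = 11.40 ✓; ∠(WG, GT) = 86.40° ✗; |GT| = 13.10 ✓.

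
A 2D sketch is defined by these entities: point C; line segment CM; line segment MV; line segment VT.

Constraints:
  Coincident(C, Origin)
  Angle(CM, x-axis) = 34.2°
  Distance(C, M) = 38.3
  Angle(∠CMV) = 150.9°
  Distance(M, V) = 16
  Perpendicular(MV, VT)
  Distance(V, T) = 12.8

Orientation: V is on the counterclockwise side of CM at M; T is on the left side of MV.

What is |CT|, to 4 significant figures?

49.81

∠CMV = 150.9°, so MV runs at 34.2° + (180° − 150.9°) = 63.30° from the x-axis; with |MV| = 16.0, V = M + 16.0·(cos 63.30°, sin 63.30°) = (38.87, 35.82). MV is perpendicular to VT; with |VT| = 12.8 on the left of MV, T = V + 12.8·(-0.8934, 0.4493) = (27.43, 41.57). Then |CT| = |T − C| = 49.81.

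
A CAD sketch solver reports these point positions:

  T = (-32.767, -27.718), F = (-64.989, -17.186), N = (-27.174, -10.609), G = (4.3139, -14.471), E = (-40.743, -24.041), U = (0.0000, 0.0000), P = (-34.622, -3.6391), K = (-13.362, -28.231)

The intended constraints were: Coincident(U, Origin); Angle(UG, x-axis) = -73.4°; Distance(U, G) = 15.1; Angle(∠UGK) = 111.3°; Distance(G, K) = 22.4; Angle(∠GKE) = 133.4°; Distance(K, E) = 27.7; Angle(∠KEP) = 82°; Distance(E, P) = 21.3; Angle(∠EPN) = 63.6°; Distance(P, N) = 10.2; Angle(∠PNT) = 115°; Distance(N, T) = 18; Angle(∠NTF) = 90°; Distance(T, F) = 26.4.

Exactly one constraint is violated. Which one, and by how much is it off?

Distance(T, F) = 26.4 — off by 7.50.

U = (0.00, 0.00) ✓; UG at -73.40° ✓; |UG| = 15.10 ✓; ∠UGK = 111.3° ✓; |GK| = 22.40 ✓; ∠GKE = 133.4° ✓; |KE| = 27.70 ✓; ∠KEP = 82.00° ✓; |EP| = 21.30 ✓; ∠EPN = 63.60° ✓; |PN| = 10.20 ✓; ∠PNT = 115.0° ✓; |NT| = 18.00 ✓; ∠NTF = 90.00° ✓; |TF| = 33.90 ✗.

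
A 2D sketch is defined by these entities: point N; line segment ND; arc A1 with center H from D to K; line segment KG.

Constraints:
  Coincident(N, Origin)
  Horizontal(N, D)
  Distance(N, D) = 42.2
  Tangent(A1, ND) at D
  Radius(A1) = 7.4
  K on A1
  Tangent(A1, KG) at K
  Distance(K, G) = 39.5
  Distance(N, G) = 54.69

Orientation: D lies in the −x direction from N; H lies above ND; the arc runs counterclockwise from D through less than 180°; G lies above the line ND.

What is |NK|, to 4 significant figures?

35.46

Checks: |HK| = 7.400 ✓; ∠(HK, KG) = 90.00° ✓; |KG| = 39.50 ✓; |NG| = 54.69 ✓.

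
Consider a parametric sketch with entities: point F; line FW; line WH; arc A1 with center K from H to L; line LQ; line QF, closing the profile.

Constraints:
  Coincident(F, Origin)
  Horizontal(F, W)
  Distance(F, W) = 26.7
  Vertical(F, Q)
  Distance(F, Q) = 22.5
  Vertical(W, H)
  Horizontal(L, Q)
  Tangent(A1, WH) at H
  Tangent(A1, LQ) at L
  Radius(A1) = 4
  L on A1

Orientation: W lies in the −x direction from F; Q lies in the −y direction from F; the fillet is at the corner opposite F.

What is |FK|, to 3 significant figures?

29.3

FQ is vertical with |FQ| = 22.5 and Q on the −y side, so Q = (0.00, -22.5). The virtual corner opposite F is at (-26.7, -22.5). Tangency of A1 to WH means the radius KH is perpendicular to WH and A1 meets LQ tangentially, so KL is at right angles to LQ, with radius 4.0, so the center K sits 4.0 in from both sides at K = (-22.7, -18.5). Then |FK| = |K − F| = 29.3.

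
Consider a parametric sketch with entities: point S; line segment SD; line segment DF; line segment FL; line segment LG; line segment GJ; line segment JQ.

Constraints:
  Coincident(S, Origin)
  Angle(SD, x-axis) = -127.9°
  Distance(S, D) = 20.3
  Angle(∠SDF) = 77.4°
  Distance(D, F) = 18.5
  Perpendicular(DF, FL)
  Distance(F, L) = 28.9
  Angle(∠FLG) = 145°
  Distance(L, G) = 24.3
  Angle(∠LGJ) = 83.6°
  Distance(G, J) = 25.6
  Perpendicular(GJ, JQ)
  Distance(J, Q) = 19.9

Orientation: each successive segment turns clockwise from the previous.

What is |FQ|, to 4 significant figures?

26.20

∠LGJ = 83.6° gives GJ at -91.90° from the x-axis; with |GJ| = 25.6, J = (21.44, -7.040). GJ ⟂ JQ, so JQ runs at 178.1°; with |JQ| = 19.9, Q = (1.550, -6.380). Then |FQ| = |Q − F| = 26.20.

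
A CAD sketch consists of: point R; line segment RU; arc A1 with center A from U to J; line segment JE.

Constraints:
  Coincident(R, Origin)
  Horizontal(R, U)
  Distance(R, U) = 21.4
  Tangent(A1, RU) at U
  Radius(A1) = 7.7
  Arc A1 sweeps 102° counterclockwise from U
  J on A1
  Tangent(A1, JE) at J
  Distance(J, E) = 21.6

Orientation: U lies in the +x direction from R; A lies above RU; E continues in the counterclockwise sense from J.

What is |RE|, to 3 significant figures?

39.0

On A1, U sits at bearing -90° from A; a 102° counterclockwise sweep puts J at bearing 12°, so J = A + 7.7·(cos 12°, sin 12°) = (28.9, 9.30). Since A1 is tangent to JE there, AJ ⟂ JE, so JE runs along (−sin 12°, cos 12°); with |JE| = 21.6, E = (24.4, 30.4). Then |RE| = |E − R| = 39.0.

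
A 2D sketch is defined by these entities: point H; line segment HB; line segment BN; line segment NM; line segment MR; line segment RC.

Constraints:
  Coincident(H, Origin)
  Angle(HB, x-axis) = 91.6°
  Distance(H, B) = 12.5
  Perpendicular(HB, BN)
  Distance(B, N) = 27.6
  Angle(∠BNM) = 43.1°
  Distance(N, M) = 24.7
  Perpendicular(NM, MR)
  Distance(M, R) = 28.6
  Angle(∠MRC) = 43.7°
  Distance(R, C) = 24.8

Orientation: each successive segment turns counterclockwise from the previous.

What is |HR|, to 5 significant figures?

19.287

H is at the origin; HB runs at 91.6° with length 12.5, so B = (-0.34902, 12.495). HB ⟂ BN, so BN runs at -178.40°; with |BN| = 27.6, N = (-27.938, 11.724). ∠BNM = 43.1° gives NM at -41.500° from the x-axis; with |NM| = 24.7, M = (-9.4391, -4.6422). The perpendicularity gives MR at right angles to NM, so MR runs at 48.500°; with |MR| = 28.6, R = (9.5119, 16.778). Then |HR| = |R − H| = 19.287.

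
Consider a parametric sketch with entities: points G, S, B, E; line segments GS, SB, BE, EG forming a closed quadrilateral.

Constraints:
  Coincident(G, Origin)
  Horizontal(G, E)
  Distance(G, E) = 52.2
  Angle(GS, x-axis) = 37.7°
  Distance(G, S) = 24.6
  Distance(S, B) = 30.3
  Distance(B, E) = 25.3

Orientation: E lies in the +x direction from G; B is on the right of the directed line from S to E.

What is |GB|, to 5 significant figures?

33.286

G is at the origin; GE is horizontal with |GE| = 52.2 and E in +x, so E = (52.2, 0). GS runs at 37.7° with |GS| = 24.6, so S = (19.464, 15.044). B is determined by |SB| = 30.3 and |BE| = 25.3 together: it lies at the intersection of circle(S, 30.3) and circle(E, 25.3). With |SE| = 36.027, the foot of the radical line on SE is 21.872 from S and the perpendicular offset is √(30.3² − 21.872²) = 20.969. Taking the right-of-SE solution: B = (30.582, -13.143).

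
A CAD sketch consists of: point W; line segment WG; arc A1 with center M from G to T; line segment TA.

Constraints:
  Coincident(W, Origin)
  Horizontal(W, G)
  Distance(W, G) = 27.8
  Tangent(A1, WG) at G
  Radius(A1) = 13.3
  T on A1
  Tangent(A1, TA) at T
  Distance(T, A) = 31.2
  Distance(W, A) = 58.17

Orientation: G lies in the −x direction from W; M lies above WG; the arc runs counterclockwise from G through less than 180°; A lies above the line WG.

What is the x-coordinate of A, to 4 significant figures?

-35.04

Checks: ∠(MG, GW) = 90.00° ✓; |MG| = 13.30 ✓; |MT| = 13.30 ✓; ∠(MT, TA) = 90.00° ✓; |TA| = 31.20 ✓; |WA| = 58.17 ✓.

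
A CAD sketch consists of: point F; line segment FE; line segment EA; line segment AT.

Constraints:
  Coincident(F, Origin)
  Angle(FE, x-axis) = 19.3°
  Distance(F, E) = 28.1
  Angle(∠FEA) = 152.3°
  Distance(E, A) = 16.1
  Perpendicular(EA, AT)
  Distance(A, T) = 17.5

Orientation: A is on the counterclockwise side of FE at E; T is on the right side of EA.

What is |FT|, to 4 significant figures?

51.12

∠FEA = 152.3°, so EA runs at 19.3° + (180° − 152.3°) = 47.00° from the x-axis; with |EA| = 16.1, A = E + 16.1·(cos 47.00°, sin 47.00°) = (37.50, 21.06). The perpendicularity gives AT at right angles to EA; with |AT| = 17.5 on the right of EA, T = A + 17.5·(0.7314, -0.6820) = (50.30, 9.127). Then |FT| = |T − F| = 51.12.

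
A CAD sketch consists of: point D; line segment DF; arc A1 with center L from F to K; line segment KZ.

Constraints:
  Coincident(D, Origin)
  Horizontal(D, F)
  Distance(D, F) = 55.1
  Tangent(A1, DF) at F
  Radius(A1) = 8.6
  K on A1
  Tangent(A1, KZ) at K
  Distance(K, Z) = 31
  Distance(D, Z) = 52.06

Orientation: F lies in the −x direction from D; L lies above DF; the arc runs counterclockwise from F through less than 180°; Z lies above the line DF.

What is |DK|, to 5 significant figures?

47.268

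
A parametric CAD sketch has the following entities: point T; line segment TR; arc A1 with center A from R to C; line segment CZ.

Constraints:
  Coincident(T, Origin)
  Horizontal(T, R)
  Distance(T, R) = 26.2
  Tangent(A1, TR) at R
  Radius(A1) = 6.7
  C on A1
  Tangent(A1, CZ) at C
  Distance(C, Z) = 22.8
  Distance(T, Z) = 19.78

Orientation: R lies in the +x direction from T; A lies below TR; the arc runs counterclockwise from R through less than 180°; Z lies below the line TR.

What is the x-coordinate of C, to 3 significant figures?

21.3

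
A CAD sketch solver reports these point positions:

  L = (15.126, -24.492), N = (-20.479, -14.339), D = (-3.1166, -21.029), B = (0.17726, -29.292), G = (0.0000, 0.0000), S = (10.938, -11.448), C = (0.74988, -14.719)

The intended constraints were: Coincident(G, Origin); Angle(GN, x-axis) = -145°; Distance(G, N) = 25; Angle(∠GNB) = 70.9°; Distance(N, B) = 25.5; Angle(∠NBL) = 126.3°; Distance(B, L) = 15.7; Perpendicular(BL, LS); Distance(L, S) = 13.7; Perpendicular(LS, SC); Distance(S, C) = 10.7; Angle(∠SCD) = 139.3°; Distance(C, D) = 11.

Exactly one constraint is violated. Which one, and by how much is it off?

Distance(C, D) = 11 — off by 3.60.

G = (0.00, 0.00) ✓; GN at -145.0° ✓; |GN| = 25.00 ✓; ∠GNB = 70.90° ✓; |NB| = 25.50 ✓; ∠NBL = 126.3° ✓; |BL| = 15.70 ✓; ∠(BL, LS) = 90.00° ✓; |LS| = 13.70 ✓; ∠(LS, SC) = 90.00° ✓; |SC| = 10.70 ✓; ∠SCD = 139.3° ✓; |CD| = 7.400 ✗.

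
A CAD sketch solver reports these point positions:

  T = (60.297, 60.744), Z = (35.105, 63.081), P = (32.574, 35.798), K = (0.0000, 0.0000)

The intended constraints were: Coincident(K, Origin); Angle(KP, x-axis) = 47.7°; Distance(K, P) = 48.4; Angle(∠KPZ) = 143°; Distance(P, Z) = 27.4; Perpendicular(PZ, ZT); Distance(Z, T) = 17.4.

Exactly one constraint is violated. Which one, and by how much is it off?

Distance(Z, T) = 17.4 — off by 7.90.

K = (0.00, 0.00) ✓; KP at 47.70° ✓; |KP| = 48.40 ✓; ∠KPZ = 143.0° ✓; |PZ| = 27.40 ✓; ∠(PZ, ZT) = 90.00° ✓; |ZT| = 25.30 ✗.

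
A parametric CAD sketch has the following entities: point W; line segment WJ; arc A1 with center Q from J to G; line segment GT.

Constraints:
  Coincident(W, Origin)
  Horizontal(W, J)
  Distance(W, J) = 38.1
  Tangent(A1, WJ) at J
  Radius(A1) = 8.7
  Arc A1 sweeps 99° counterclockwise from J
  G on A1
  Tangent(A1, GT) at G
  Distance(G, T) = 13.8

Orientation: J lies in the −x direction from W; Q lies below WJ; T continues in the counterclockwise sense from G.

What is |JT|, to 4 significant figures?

24.55

W is at the origin; WJ is horizontal with |WJ| = 38.1 and J on the −x side, so J = (-38.10, 0.000). The tangent condition forces QJ to be normal to WJ, so Q = J + (0, -8.7) = (-38.10, -8.700). On A1, J sits at bearing 90° from Q; a 99° counterclockwise sweep puts G at bearing 189°, so G = Q + 8.7·(cos 189°, sin 189°) = (-46.69, -10.06). Since A1 is tangent to GT there, QG ⟂ GT, so GT runs along (−sin 189°, cos 189°); with |GT| = 13.8, T = (-44.53, -23.69). Then |JT| = |T − J| = 24.55.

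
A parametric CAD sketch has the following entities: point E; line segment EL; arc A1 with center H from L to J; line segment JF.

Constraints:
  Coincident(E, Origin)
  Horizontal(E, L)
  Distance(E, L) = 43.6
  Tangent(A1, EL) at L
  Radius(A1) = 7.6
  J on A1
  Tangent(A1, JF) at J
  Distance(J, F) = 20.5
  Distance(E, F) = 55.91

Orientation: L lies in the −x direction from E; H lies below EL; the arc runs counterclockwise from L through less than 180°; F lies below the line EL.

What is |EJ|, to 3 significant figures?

51.9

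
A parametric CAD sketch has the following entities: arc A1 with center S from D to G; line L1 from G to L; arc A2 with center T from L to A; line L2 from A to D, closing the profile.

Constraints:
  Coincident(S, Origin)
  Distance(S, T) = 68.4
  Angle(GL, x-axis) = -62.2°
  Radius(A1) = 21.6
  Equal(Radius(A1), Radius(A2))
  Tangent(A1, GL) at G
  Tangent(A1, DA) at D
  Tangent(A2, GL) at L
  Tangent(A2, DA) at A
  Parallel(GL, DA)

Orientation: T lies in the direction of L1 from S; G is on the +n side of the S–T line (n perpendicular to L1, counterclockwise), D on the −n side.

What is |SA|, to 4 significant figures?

71.73

The slot axis is L1's direction at -62.2°, so u = (cos -62.2°, sin -62.2°) = (0.4664, -0.8846) and n = (−sin -62.2°, cos -62.2°) = (0.8846, 0.4664). S is at the origin and T lies 68.4 along u from S, so T = 68.4·u = (31.90, -60.51). Tangency of A1 to both parallel lines with radius 21.6 puts G and D at S ± 21.6·n: G = (19.11, 10.07), D = (-19.11, -10.07). Equal radii place L and A the same way about T: L = T + 21.6·n = (51.01, -50.43), A = T − 21.6·n = (12.79, -70.58). Then |SA| = |A − S| = 71.73.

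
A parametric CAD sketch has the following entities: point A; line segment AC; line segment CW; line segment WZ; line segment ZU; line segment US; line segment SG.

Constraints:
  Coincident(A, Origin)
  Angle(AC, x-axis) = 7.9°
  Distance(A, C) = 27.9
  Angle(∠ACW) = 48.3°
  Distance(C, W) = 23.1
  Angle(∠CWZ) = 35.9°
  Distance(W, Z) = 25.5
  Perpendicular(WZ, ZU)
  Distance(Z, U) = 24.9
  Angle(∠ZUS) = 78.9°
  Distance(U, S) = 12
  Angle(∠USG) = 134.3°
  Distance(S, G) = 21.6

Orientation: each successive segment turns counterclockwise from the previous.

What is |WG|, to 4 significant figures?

4.898

∠ZUS = 78.9° gives US at 114.8° from the x-axis; with |US| = 12.0, S = (35.24, 10.82). ∠USG = 134.3° gives SG at 160.5° from the x-axis; with |SG| = 21.6, G = (14.88, 18.03). Then |WG| = |G − W| = 4.898.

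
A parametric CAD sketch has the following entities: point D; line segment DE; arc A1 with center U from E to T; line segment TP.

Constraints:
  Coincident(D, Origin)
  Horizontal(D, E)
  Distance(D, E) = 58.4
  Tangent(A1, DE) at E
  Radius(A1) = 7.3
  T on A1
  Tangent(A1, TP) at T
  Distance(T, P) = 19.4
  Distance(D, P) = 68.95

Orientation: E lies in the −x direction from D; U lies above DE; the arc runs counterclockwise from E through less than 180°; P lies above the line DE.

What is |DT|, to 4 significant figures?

53.58

D is at the origin; D and E share the same y with |DE| = 58.4 and E on the −x side, so E = (-58.40, 0.000). A1 meets DE tangentially, so UE is at right angles to DE, so U = E + (0, 7.3) = (-58.40, 7.300). Since UT ⟂ TP (tangency), |UP| = √(7.3² + 19.4²) = 20.73 regardless of where T sits on A1. So P lies on both circle(D, 68.95) and circle(U, 20.73); the above-DE intersection is P = (-63.25, 27.45). T is the foot of the tangent from P: T = (-52.36, 11.40).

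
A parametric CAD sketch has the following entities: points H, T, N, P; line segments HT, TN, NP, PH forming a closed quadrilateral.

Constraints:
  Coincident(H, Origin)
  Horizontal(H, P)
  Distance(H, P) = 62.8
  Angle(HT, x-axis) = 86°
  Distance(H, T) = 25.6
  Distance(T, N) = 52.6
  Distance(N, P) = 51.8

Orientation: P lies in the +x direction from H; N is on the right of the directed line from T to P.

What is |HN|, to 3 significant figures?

30.2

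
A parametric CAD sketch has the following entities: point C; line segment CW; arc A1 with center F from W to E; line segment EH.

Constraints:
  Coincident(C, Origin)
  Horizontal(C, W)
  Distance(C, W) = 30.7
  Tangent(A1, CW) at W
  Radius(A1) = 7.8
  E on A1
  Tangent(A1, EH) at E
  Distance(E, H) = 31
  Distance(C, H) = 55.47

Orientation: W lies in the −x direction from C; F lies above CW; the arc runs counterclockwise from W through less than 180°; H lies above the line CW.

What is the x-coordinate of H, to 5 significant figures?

-40.064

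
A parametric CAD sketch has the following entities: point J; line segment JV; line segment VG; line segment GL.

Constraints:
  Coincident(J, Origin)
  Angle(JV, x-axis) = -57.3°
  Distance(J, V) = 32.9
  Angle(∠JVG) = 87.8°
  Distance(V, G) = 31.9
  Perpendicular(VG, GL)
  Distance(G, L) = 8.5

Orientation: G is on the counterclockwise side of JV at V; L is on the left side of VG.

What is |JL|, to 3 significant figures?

39.2

J is at the origin; JV runs at -57.3° with length 32.9, so V = 32.9·(cos -57.3°, sin -57.3°) = (17.8, -27.7). ∠JVG = 87.8°, so VG runs at -57.3° + (180° − 87.8°) = 34.9° from the x-axis; with |VG| = 31.9, G = V + 31.9·(cos 34.9°, sin 34.9°) = (43.9, -9.43). The perpendicularity gives GL at right angles to VG; with |GL| = 8.5 on the left of VG, L = G + 8.5·(-0.572, 0.820) = (39.1, -2.46). Then |JL| = |L − J| = 39.2.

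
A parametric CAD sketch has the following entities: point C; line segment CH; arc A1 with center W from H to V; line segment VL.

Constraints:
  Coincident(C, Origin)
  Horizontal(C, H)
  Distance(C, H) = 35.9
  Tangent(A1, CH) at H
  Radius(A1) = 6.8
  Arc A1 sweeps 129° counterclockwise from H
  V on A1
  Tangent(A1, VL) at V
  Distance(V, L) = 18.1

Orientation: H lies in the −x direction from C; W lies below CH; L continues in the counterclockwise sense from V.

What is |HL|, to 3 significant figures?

25.9

C is at the origin; CH is horizontal with |CH| = 35.9 and H on the −x side, so H = (-35.9, 0.00). Since A1 is tangent to CH there, WH ⟂ CH, so W = H + (0, -6.8) = (-35.9, -6.80). On A1, H sits at bearing 90° from W; a 129° counterclockwise sweep puts V at bearing 219°, so V = W + 6.8·(cos 219°, sin 219°) = (-41.2, -11.1). Since A1 is tangent to VL there, WV ⟂ VL, so VL runs along (−sin 219°, cos 219°); with |VL| = 18.1, L = (-29.8, -25.1). Then |HL| = |L − H| = 25.9.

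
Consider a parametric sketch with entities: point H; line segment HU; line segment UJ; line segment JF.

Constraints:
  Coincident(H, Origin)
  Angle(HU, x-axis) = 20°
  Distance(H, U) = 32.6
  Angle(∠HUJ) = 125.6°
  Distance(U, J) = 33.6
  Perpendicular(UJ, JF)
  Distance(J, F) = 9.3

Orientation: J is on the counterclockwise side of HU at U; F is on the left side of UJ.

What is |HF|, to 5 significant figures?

55.321

∠HUJ = 125.6°, so UJ runs at 20.0° + (180° − 125.6°) = 74.400° from the x-axis; with |UJ| = 33.6, J = U + 33.6·(cos 74.400°, sin 74.400°) = (39.670, 43.512). UJ ⟂ JF; with |JF| = 9.3 on the left of UJ, F = J + 9.3·(-0.96316, 0.26892) = (30.712, 46.013). Then |HF| = |F − H| = 55.321.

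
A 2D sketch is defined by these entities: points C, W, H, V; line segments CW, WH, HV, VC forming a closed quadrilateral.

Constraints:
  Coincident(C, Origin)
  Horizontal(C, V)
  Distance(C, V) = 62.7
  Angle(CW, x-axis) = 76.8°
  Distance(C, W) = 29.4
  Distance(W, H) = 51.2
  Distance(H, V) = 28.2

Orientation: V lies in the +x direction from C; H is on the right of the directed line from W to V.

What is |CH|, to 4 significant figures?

39.37

Checks: C.y = 0.00, V.y = 0.00 ✓; |WH| = 51.20 ✓; |HV| = 28.20 ✓.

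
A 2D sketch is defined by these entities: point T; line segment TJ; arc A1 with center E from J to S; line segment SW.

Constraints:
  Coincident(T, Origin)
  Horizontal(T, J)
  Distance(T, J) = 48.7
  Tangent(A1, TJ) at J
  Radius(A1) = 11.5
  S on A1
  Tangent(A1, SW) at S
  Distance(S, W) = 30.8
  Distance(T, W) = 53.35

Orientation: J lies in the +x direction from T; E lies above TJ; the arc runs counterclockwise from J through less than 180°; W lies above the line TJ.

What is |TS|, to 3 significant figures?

60.0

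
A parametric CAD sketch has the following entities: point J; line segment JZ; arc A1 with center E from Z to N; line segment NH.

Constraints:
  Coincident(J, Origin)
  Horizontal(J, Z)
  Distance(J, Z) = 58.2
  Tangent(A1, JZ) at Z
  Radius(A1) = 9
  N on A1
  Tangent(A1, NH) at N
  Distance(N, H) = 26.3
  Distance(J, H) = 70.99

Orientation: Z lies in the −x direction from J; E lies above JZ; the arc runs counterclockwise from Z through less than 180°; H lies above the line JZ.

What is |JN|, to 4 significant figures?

51.58

J is at the origin; JZ is horizontal with |JZ| = 58.2 and Z on the −x side, so Z = (-58.20, 0.000). The tangent condition forces EZ to be normal to JZ, so E = Z + (0, 9) = (-58.20, 9.000). Since EN ⟂ NH (tangency), |EH| = √(9.0² + 26.3²) = 27.80 regardless of where N sits on A1. So H lies on both circle(J, 70.99) and circle(E, 27.80); the above-JZ intersection is H = (-60.78, 36.68). N is the foot of the tangent from H: N = (-49.99, 12.69).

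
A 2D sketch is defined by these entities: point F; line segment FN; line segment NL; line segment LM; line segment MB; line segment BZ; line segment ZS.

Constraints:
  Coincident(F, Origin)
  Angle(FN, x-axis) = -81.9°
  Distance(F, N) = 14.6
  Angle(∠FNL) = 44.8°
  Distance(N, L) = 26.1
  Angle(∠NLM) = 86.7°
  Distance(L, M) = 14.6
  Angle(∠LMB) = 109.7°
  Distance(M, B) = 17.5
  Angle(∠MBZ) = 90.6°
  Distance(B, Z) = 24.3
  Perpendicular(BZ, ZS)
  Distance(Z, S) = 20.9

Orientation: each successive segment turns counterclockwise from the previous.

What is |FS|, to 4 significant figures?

22.93

∠MBZ = 90.6° gives BZ at -53.70° from the x-axis; with |BZ| = 24.3, Z = (5.858, -15.58). The perpendicularity gives ZS at right angles to BZ, so ZS runs at 36.30°; with |ZS| = 20.9, S = (22.70, -3.209). Then |FS| = |S − F| = 22.93.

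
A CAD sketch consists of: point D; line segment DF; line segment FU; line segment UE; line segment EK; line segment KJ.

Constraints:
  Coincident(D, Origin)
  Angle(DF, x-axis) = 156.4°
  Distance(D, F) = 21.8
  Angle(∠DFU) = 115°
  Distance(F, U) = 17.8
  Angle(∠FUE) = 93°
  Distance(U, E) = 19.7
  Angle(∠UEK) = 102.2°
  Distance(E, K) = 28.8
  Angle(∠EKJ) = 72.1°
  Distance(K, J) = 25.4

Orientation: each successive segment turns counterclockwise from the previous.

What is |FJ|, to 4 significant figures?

7.983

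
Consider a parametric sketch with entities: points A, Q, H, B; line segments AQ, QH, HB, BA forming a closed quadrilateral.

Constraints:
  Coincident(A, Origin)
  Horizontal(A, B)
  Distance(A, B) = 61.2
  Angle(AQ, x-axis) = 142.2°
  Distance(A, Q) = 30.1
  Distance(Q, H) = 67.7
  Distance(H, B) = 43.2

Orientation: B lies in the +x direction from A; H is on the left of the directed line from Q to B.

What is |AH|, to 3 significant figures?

56.0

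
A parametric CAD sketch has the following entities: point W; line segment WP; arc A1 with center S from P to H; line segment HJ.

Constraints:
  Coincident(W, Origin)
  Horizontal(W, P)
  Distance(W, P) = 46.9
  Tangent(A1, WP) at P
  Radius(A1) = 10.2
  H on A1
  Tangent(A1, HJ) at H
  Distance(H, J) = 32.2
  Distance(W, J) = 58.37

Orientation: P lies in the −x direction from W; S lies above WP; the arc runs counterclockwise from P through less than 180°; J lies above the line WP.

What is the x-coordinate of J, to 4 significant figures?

-39.34

Checks: W.y = 0.00, P.y = 0.00 ✓; |SH| = 10.20 ✓; ∠(SH, HJ) = 90.00° ✓; |HJ| = 32.20 ✓; |WJ| = 58.37 ✓.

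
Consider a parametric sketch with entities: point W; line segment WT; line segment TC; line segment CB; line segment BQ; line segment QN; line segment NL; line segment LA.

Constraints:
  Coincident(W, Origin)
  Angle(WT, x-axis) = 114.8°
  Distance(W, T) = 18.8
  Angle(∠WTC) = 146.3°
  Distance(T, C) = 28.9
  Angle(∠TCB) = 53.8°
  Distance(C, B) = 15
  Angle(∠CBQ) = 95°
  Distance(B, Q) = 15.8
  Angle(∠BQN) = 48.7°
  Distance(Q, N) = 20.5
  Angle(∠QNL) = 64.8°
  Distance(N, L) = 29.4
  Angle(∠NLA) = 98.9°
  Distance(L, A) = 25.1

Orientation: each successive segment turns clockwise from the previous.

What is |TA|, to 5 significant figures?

27.575

W is at the origin; WT runs at 114.8° with length 18.8, so T = (-7.8857, 17.066). ∠WTC = 146.3° gives TC at 81.100° from the x-axis; with |TC| = 28.9, C = (-3.4146, 45.618). ∠TCB = 53.8° gives CB at -45.100° from the x-axis; with |CB| = 15.0, B = (7.1735, 34.993). ∠CBQ = 95.0° gives BQ at -130.10° from the x-axis; with |BQ| = 15.8, Q = (-3.0036, 22.907). ∠BQN = 48.7° gives QN at 98.600° from the x-axis; with |QN| = 20.5, N = (-6.0691, 43.177). ∠QNL = 64.8° gives NL at -16.600° from the x-axis; with |NL| = 29.4, L = (22.106, 34.778). ∠NLA = 98.9° gives LA at -97.700° from the x-axis; with |LA| = 25.1, A = (18.743, 9.9040). Then |TA| = |A − T| = 27.575.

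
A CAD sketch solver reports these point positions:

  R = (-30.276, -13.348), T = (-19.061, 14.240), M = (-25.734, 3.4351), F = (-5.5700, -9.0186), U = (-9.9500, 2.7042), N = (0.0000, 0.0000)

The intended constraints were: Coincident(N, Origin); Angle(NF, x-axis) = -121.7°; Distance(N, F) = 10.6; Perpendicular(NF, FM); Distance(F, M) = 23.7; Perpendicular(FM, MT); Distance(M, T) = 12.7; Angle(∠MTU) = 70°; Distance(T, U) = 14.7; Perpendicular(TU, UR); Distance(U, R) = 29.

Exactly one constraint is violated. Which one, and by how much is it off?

Distance(U, R) = 29 — off by 3.10.

N = (0.00, 0.00) ✓; NF at -121.7° ✓; |NF| = 10.60 ✓; ∠(NF, FM) = 90.00° ✓; |FM| = 23.70 ✓; ∠(FM, MT) = 90.00° ✓; |MT| = 12.70 ✓; ∠MTU = 70.00° ✓; |TU| = 14.70 ✓; ∠(TU, UR) = 90.00° ✓; |UR| = 25.90 ✗.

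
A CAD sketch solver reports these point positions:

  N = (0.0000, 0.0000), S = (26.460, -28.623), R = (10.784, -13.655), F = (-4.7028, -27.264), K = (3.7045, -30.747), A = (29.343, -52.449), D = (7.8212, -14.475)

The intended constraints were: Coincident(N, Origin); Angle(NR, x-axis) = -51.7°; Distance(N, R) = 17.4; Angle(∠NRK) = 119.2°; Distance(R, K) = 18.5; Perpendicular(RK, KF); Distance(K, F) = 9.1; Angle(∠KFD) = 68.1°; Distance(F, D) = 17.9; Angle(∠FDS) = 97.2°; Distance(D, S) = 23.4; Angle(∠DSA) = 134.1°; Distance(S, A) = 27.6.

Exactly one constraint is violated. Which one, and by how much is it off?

Distance(S, A) = 27.6 — off by 3.60.

N = (0.00, 0.00) ✓; NR at -51.70° ✓; |NR| = 17.40 ✓; ∠NRK = 119.2° ✓; |RK| = 18.50 ✓; ∠(RK, KF) = 90.00° ✓; |KF| = 9.100 ✓; ∠KFD = 68.10° ✓; |FD| = 17.90 ✓; ∠FDS = 97.20° ✓; |DS| = 23.40 ✓; ∠DSA = 134.1° ✓; |SA| = 24.00 ✗.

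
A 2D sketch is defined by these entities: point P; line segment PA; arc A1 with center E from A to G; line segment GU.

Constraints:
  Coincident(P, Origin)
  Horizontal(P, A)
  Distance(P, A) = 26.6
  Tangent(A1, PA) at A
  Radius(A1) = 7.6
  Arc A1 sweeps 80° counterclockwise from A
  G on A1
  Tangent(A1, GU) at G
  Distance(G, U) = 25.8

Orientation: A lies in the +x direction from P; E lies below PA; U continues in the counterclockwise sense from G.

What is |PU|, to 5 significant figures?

34.905

P is at the origin; P and A share the same y with |PA| = 26.6 and A on the +x side, so A = (26.600, 0.0000). A1 meets PA tangentially, so EA is at right angles to PA, so E = A + (0, -7.6) = (26.600, -7.6000). On A1, A sits at bearing 90° from E; an 80° counterclockwise sweep puts G at bearing 170°, so G = E + 7.6·(cos 170°, sin 170°) = (19.115, -6.2803). Since A1 is tangent to GU there, EG ⟂ GU, so GU runs along (−sin 170°, cos 170°); with |GU| = 25.8, U = (14.635, -31.688). Then |PU| = |U − P| = 34.905.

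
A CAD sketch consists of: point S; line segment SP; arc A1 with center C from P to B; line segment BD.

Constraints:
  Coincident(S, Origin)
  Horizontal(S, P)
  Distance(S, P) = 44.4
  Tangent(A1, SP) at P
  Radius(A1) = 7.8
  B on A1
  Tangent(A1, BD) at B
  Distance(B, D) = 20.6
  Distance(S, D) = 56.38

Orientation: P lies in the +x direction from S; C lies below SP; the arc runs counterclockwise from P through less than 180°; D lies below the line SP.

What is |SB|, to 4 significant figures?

39.44

Checks: |SP| = 44.40 ✓; |CB| = 7.800 ✓; ∠(CB, BD) = 90.00° ✓; |BD| = 20.60 ✓; |SD| = 56.38 ✓.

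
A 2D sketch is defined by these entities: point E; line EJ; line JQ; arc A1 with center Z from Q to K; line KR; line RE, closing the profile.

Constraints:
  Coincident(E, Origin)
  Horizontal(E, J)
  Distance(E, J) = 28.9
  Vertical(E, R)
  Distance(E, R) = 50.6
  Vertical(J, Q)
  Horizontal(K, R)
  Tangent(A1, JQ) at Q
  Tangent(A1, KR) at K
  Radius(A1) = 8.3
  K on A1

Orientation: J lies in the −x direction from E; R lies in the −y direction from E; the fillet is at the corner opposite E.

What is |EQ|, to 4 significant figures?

51.23

The virtual corner opposite E is at (-28.90, -50.60). Since A1 is tangent to JQ there, ZQ ⟂ JQ and tangency of A1 to KR means the radius ZK is perpendicular to KR, with radius 8.3, so the center Z sits 8.3 in from both sides at Z = (-20.60, -42.30). That places the tangent points at Q = (-28.90, -42.30) on JQ and K = (-20.60, -50.60) on KR. Then |EQ| = |Q − E| = 51.23.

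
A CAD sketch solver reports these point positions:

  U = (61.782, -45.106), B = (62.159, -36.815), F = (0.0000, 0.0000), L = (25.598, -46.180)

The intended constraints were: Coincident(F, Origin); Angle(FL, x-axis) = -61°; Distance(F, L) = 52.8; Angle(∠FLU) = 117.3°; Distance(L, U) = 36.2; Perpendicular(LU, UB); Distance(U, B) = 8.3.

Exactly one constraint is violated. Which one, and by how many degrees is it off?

Perpendicular(LU, UB) — off by 4.30°.

F = (0.00, 0.00) ✓; FL at -61.00° ✓; |FL| = 52.80 ✓; ∠FLU = 117.3° ✓; |LU| = 36.20 ✓; ∠(LU, UB) = 85.70° ✗; |UB| = 8.300 ✓.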